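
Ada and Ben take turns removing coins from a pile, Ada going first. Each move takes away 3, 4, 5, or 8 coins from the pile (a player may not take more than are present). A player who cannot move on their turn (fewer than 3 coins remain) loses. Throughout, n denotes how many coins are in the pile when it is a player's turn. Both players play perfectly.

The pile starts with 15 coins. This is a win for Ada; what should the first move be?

Positions with no move are L. A position that does have a move is losing for the player to move precisely when every available move leads to a winning position for the opponent. Fill in the labels:
n=0: no move → L
n=1: no move → L
n=2: no move → L
n=3: →0(L), so W
n=4: →1(L), so W
n=5: →2(L), so W
n=6: →2(L), so W
n=7: →2(L), so W
n=8: →0(L), so W
n=9: →1(L), so W
n=10: →2(L), so W
n=11: →8(W), 7(W), 6(W), 3(W) — all W, so L
n=12: →9(W), 8(W), 7(W), 4(W) — all W, so L
n=13: →10(W), 9(W), 8(W), 5(W) — all W, so L
n=14: →11(L), so W
n=15: →12(L), so W
From 15, the L positions reachable in one move are: 12, 11. Any move reaching one of these is winning.

Remove 3, leaving 12.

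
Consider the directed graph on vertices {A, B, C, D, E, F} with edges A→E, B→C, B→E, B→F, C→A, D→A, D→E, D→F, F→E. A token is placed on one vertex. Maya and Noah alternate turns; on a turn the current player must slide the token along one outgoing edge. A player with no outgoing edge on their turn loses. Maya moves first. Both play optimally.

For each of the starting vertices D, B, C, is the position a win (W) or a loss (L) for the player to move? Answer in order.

D: W, B: W, C: L

Use the standard recursion: the mover loses at a terminal position; elsewhere, the mover wins exactly when some move hands the opponent an L position.
Every edge goes from a vertex to one that appears earlier in the order E, F, A, D, C, B, so processing vertices in that order labels each vertex after all of its successors.
E: no outgoing edge → L
F: can move to E, which is L ⇒ W
A: can move to E, which is L ⇒ W
D: can move to E, which is L ⇒ W
C: the only move is to A(W), a W ⇒ L
B: can move to C, which is L ⇒ W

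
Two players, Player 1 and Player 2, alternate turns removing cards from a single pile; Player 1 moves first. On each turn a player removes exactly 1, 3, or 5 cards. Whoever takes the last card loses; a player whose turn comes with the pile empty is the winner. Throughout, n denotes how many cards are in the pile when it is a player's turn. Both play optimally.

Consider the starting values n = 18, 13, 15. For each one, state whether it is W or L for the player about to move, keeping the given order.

18: W, 13: L, 15: L

Compute win/loss labels from the base case upward. A position with no move is W. Any other position is W if it can reach an L in one move, else L.
n=0: no move; the opponent has just taken the last card and therefore loses → W
n=1: only reaches 0(W), which is W → L
n=2: reaches L-position 1 → W
n=3: only reaches 2(W), 0(W), all W → L
n=4: reaches L-position 3 → W
n=5: only reaches 4(W), 2(W), 0(W), all W → L
n=6: reaches L-position 5 → W
n=7: only reaches 6(W), 4(W), 2(W), all W → L
n=8: reaches L-position 7 → W
n=9: only reaches 8(W), 6(W), 4(W), all W → L
n=10: reaches L-position 9 → W
n=11: only reaches 10(W), 8(W), 6(W), all W → L
n=12: reaches L-position 11 → W
n=13: only reaches 12(W), 10(W), 8(W), all W → L
n=14: reaches L-position 13 → W
n=15: only reaches 14(W), 12(W), 10(W), all W → L
n=16: reaches L-position 15 → W
n=17: only reaches 16(W), 14(W), 12(W), all W → L
n=18: reaches L-position 17 → W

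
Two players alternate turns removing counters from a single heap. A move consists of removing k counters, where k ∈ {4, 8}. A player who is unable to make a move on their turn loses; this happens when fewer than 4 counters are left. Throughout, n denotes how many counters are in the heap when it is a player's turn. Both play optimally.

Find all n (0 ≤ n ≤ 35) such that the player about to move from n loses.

Classify positions by backward induction: terminal positions (no move available) are L. From any other position, the mover wins iff some move reaches an L.
n=0: no move → L
n=1: no move → L
n=2: no move → L
n=3: no move → L
n=4: reaches L-position 0 → W
n=5: reaches L-position 1 → W
n=6: reaches L-position 2 → W
n=7: reaches L-position 3 → W
n=8: reaches L-position 0 → W
n=9: reaches L-position 1 → W
n=10: reaches L-position 2 → W
n=11: reaches L-position 3 → W
n=12: only reaches 8(W), 4(W), all W → L
n=13: only reaches 9(W), 5(W), all W → L
n=14: only reaches 10(W), 6(W), all W → L
n=15: only reaches 11(W), 7(W), all W → L
n=16: reaches L-position 12 → W
n=17: reaches L-position 13 → W
n=18: reaches L-position 14 → W
n=19: reaches L-position 15 → W
n=20: reaches L-position 12 → W
n=21: reaches L-position 13 → W
n=22: reaches L-position 14 → W
n=23: reaches L-position 15 → W
n=24: only reaches 20(W), 16(W), all W → L
n=25: only reaches 21(W), 17(W), all W → L
n=26: only reaches 22(W), 18(W), all W → L
n=27: only reaches 23(W), 19(W), all W → L
n=28: reaches L-position 24 → W
n=29: reaches L-position 25 → W
n=30: reaches L-position 26 → W
n=31: reaches L-position 27 → W
n=32: reaches L-position 24 → W
n=33: reaches L-position 25 → W
n=34: reaches L-position 26 → W
n=35: reaches L-position 27 → W
Reading off the rows marked L gives the requested list; there are 12 such values of n.

0, 1, 2, 3, 12, 13, 14, 15, 24, 25, 26, 27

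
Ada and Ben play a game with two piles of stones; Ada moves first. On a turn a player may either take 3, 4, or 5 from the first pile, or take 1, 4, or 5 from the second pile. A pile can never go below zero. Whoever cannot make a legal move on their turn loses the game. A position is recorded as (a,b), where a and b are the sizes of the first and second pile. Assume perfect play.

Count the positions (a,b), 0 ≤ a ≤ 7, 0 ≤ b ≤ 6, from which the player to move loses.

Work bottom-up. With no move the player to move loses. Otherwise the position is W if at least one move leads to an L position for the opponent, and L if every move leads to a W.
Every move lowers a or b (never raises either), so fill the grid row by row in increasing a, and left to right within a row: each cell's successors are then already labelled.
      b=0  b=1  b=2  b=3  b=4  b=5  b=6
a=0:    L    W    L    W    W    W    W
a=1:    L    W    L    W    W    W    W
a=2:    L    W    L    W    W    W    W
a=3:    W    L    W    L    W    W    W
a=4:    W    L    W    L    W    W    W
a=5:    W    L    W    L    W    W    W
a=6:    W    W    W    W    L    W    L
a=7:    W    W    W    W    L    W    L
Cells with no legal move (terminal, hence L): (0,0), (1,0), (2,0).
The remaining L cells, each justified by listing all of its moves:
(0,2): only reaches (0,1)(W), which is W → L
(1,2): only reaches (1,1)(W), which is W → L
(2,2): only reaches (2,1)(W), which is W → L
(3,1): only reaches (0,1)(W), (3,0)(W), all W → L
(3,3): only reaches (0,3)(W), (3,2)(W), all W → L
(4,1): only reaches (1,1)(W), (0,1)(W), (4,0)(W), all W → L
(4,3): only reaches (1,3)(W), (0,3)(W), (4,2)(W), all W → L
(5,1): only reaches (2,1)(W), (1,1)(W), (0,1)(W), (5,0)(W), all W → L
(5,3): only reaches (2,3)(W), (1,3)(W), (0,3)(W), (5,2)(W), all W → L
(6,4): only reaches (3,4)(W), (2,4)(W), (1,4)(W), (6,3)(W), (6,0)(W), all W → L
(6,6): only reaches (3,6)(W), (2,6)(W), (1,6)(W), (6,5)(W), (6,2)(W), (6,1)(W), all W → L
(7,4): only reaches (4,4)(W), (3,4)(W), (2,4)(W), (7,3)(W), (7,0)(W), all W → L
(7,6): only reaches (4,6)(W), (3,6)(W), (2,6)(W), (7,5)(W), (7,2)(W), (7,1)(W), all W → L
Every other cell has at least one move into one of the L cells above, so it is W.
L cells per row: a=0: 2, a=1: 2, a=2: 2, a=3: 2, a=4: 2, a=5: 2, a=6: 2, a=7: 2; total 16.

16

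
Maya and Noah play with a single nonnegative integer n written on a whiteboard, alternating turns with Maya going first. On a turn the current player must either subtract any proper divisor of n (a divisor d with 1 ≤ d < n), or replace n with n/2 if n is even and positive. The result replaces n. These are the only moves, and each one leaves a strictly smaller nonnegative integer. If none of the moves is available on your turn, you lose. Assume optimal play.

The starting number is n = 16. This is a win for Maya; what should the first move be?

Compute win/loss labels from the base case upward. A position with no move is L. Any other position is W if it can reach an L in one move, else L.
n=0: no move → L
n=1: no move → L
n=2: →1(L), so W
n=3: →2(W) only, which is W, so L
n=4: →3(L), so W
n=5: →4(W) only, which is W, so L
n=6: →3(L), so W
n=7: →6(W) only, which is W, so L
n=8: →7(L), so W
n=9: →6(W), 8(W) — all W, so L
n=10: →5(L), so W
n=11: →10(W) only, which is W, so L
n=12: →9(L), so W
n=13: →12(W) only, which is W, so L
n=14: →7(L), so W
n=15: →10(W), 12(W), 14(W) — all W, so L
n=16: →15(L), so W
From 16, the L positions reachable in one move are: 15.

Move to 15.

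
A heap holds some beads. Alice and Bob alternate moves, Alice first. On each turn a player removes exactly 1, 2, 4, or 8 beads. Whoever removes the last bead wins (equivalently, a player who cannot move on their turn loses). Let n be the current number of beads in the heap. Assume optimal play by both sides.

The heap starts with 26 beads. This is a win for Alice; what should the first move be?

Work bottom-up. With no move the player to move loses. Otherwise the position is W if at least one move leads to an L position for the opponent, and L if every move leads to a W.
n=0: no move → L
n=1: reaches L-position 0 → W
n=2: reaches L-position 0 → W
n=3: only reaches 2(W), 1(W), all W → L
n=4: reaches L-position 3 → W
n=5: reaches L-position 3 → W
n=6: only reaches 5(W), 4(W), 2(W), all W → L
n=7: reaches L-position 6 → W
n=8: reaches L-position 6 → W
n=9: only reaches 8(W), 7(W), 5(W), 1(W), all W → L
n=10: reaches L-position 9 → W
n=11: reaches L-position 9 → W
n=12: only reaches 11(W), 10(W), 8(W), 4(W), all W → L
n=13: reaches L-position 12 → W
n=14: reaches L-position 12 → W
n=15: only reaches 14(W), 13(W), 11(W), 7(W), all W → L
n=16: reaches L-position 15 → W
n=17: reaches L-position 15 → W
n=18: only reaches 17(W), 16(W), 14(W), 10(W), all W → L
n=19: reaches L-position 18 → W
n=20: reaches L-position 18 → W
n=21: only reaches 20(W), 19(W), 17(W), 13(W), all W → L
n=22: reaches L-position 21 → W
n=23: reaches L-position 21 → W
n=24: only reaches 23(W), 22(W), 20(W), 16(W), all W → L
n=25: reaches L-position 24 → W
n=26: reaches L-position 24 → W
From 26, the L positions reachable in one move are: 24, 18. Any move reaching one of these is winning.

Remove 2, leaving 24.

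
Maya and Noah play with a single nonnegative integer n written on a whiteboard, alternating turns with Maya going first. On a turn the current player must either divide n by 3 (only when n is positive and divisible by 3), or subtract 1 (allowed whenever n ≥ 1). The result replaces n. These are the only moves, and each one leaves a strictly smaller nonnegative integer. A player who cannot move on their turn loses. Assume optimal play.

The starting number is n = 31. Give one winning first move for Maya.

Move to 30.

Work bottom-up. With no move the player to move loses. Otherwise the position is W if at least one move leads to an L position for the opponent, and L if every move leads to a W.
n=0: no move → L
n=1: can move to 0, which is L ⇒ W
n=2: the only move is to 1(W), a W ⇒ L
n=3: can move to 2, which is L ⇒ W
n=4: the only move is to 3(W), a W ⇒ L
n=5: can move to 4, which is L ⇒ W
n=6: can move to 2, which is L ⇒ W
n=7: the only move is to 6(W), a W ⇒ L
n=8: can move to 7, which is L ⇒ W
n=9: moves to 3(W), 8(W); every one is W ⇒ L
n=10: can move to 9, which is L ⇒ W
n=11: the only move is to 10(W), a W ⇒ L
n=12: can move to 4, which is L ⇒ W
n=13: the only move is to 12(W), a W ⇒ L
n=14: can move to 13, which is L ⇒ W
n=15: moves to 5(W), 14(W); every one is W ⇒ L
n=16: can move to 15, which is L ⇒ W
n=17: the only move is to 16(W), a W ⇒ L
n=18: can move to 17, which is L ⇒ W
n=19: the only move is to 18(W), a W ⇒ L
n=20: can move to 19, which is L ⇒ W
n=21: can move to 7, which is L ⇒ W
n=22: the only move is to 21(W), a W ⇒ L
n=23: can move to 22, which is L ⇒ W
n=24: moves to 8(W), 23(W); every one is W ⇒ L
n=25: can move to 24, which is L ⇒ W
n=26: the only move is to 25(W), a W ⇒ L
n=27: can move to 9, which is L ⇒ W
n=28: the only move is to 27(W), a W ⇒ L
n=29: can move to 28, which is L ⇒ W
n=30: moves to 10(W), 29(W); every one is W ⇒ L
n=31: can move to 30, which is L ⇒ W
From 31, the L positions reachable in one move are: 30.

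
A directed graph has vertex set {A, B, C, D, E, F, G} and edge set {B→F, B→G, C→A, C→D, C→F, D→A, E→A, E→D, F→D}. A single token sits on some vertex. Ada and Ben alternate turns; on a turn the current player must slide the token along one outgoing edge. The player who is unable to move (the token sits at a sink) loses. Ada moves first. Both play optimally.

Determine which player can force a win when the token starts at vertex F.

Ben wins.

Build the W/L table. Terminal = L. A non-terminal position is W if it has a move to some L; otherwise it is L.
Every edge goes from a vertex to one that appears earlier in the order A, G, D, E, F, C, B, so processing vertices in that order labels each vertex after all of its successors.
A: no outgoing edge → L
G: no outgoing edge → L
D: W (go to A, an L position)
E: W (go to A, an L position)
F: L (sole option D(W) is W)
C: W (go to F, an L position)
B: W (go to F, an L position)
Every move from F reaches a W position, so the mover loses.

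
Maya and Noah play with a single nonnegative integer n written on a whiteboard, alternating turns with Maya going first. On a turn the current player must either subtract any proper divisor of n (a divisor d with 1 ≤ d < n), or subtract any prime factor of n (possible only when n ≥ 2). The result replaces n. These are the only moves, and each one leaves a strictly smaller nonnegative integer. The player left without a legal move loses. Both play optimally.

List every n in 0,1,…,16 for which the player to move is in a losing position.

Use the standard recursion: the mover loses at a terminal position; elsewhere, the mover wins exactly when some move hands the opponent an L position.
n=0: no move → L
n=1: no move → L
n=2: W (go to 0, an L position)
n=3: W (go to 0, an L position)
n=4: L (options 2(W), 3(W) are all W)
n=5: W (go to 0, an L position)
n=6: W (go to 4, an L position)
n=7: W (go to 0, an L position)
n=8: W (go to 4, an L position)
n=9: L (options 6(W), 8(W) are all W)
n=10: W (go to 9, an L position)
n=11: W (go to 0, an L position)
n=12: W (go to 9, an L position)
n=13: W (go to 0, an L position)
n=14: L (options 7(W), 12(W), 13(W) are all W)
n=15: W (go to 14, an L position)
n=16: W (go to 14, an L position)
Reading off the rows marked L gives the requested list; there are 5 such values of n.

0, 1, 4, 9, 14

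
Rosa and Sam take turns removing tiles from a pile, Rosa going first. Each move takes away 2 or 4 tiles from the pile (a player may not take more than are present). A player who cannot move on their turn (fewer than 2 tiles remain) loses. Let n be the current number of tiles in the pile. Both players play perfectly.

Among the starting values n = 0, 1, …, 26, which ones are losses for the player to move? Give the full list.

0, 1, 6, 7, 12, 13, 18, 19, 24, 25

Positions with no move are L. A position that does have a move is losing for the player to move precisely when every available move leads to a winning position for the opponent. Fill in the labels:
n=0: no move → L
n=1: no move → L
n=2: can move to 0, which is L ⇒ W
n=3: can move to 1, which is L ⇒ W
n=4: can move to 0, which is L ⇒ W
n=5: can move to 1, which is L ⇒ W
n=6: moves to 4(W), 2(W); every one is W ⇒ L
n=7: moves to 5(W), 3(W); every one is W ⇒ L
n=8: can move to 6, which is L ⇒ W
n=9: can move to 7, which is L ⇒ W
n=10: can move to 6, which is L ⇒ W
n=11: can move to 7, which is L ⇒ W
n=12: moves to 10(W), 8(W); every one is W ⇒ L
n=13: moves to 11(W), 9(W); every one is W ⇒ L
n=14: can move to 12, which is L ⇒ W
n=15: can move to 13, which is L ⇒ W
n=16: can move to 12, which is L ⇒ W
n=17: can move to 13, which is L ⇒ W
n=18: moves to 16(W), 14(W); every one is W ⇒ L
n=19: moves to 17(W), 15(W); every one is W ⇒ L
n=20: can move to 18, which is L ⇒ W
n=21: can move to 19, which is L ⇒ W
n=22: can move to 18, which is L ⇒ W
n=23: can move to 19, which is L ⇒ W
n=24: moves to 22(W), 20(W); every one is W ⇒ L
n=25: moves to 23(W), 21(W); every one is W ⇒ L
n=26: can move to 24, which is L ⇒ W
The losing starting values of n are exactly the entries labelled L in this table (10 of them).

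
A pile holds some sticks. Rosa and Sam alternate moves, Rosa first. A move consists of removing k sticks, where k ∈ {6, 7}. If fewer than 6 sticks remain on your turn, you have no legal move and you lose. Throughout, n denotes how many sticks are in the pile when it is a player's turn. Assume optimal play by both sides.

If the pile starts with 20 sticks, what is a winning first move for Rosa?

Remove 6, leaving 14.

Compute win/loss labels from the base case upward. A position with no move is L. Any other position is W if it can reach an L in one move, else L.
n=0: no move → L
n=1: no move → L
n=2: no move → L
n=3: no move → L
n=4: no move → L
n=5: no move → L
n=6: W (go to 0, an L position)
n=7: W (go to 1, an L position)
n=8: W (go to 2, an L position)
n=9: W (go to 3, an L position)
n=10: W (go to 4, an L position)
n=11: W (go to 5, an L position)
n=12: W (go to 5, an L position)
n=13: L (options 7(W), 6(W) are all W)
n=14: L (options 8(W), 7(W) are all W)
n=15: L (options 9(W), 8(W) are all W)
n=16: L (options 10(W), 9(W) are all W)
n=17: L (options 11(W), 10(W) are all W)
n=18: L (options 12(W), 11(W) are all W)
n=19: W (go to 13, an L position)
n=20: W (go to 14, an L position)
From 20, the L positions reachable in one move are: 14, 13. Any move reaching one of these is winning.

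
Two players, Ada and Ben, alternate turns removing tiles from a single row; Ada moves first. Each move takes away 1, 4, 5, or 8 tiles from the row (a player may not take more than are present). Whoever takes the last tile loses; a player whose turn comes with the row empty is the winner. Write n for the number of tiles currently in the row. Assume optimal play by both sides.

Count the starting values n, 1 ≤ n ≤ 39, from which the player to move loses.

Build the W/L table. Terminal = W. A non-terminal position is W if it has a move to some L; otherwise it is L.
n=0: no move; the opponent has just taken the last tile and therefore loses → W
n=1: →0(W) only, which is W, so L
n=2: →1(L), so W
n=3: →2(W) only, which is W, so L
n=4: →3(L), so W
n=5: →1(L), so W
n=6: →1(L), so W
n=7: →3(L), so W
n=8: →3(L), so W
n=9: →1(L), so W
n=10: →9(W), 6(W), 5(W), 2(W) — all W, so L
n=11: →10(L), so W
n=12: →11(W), 8(W), 7(W), 4(W) — all W, so L
n=13: →12(L), so W
n=14: →10(L), so W
n=15: →10(L), so W
n=16: →12(L), so W
n=17: →12(L), so W
n=18: →10(L), so W
n=19: →18(W), 15(W), 14(W), 11(W) — all W, so L
n=20: →19(L), so W
n=21: →20(W), 17(W), 16(W), 13(W) — all W, so L
n=22: →21(L), so W
n=23: →19(L), so W
n=24: →19(L), so W
n=25: →21(L), so W
n=26: →21(L), so W
n=27: →19(L), so W
n=28: →27(W), 24(W), 23(W), 20(W) — all W, so L
n=29: →28(L), so W
n=30: →29(W), 26(W), 25(W), 22(W) — all W, so L
n=31: →30(L), so W
n=32: →28(L), so W
n=33: →28(L), so W
n=34: →30(L), so W
n=35: →30(L), so W
n=36: →28(L), so W
n=37: →36(W), 33(W), 32(W), 29(W) — all W, so L
n=38: →37(L), so W
n=39: →38(W), 35(W), 34(W), 31(W) — all W, so L
L entries with 1 ≤ n ≤ 39 (the range starts at n=1): n = 1, 3, 10, 12, 19, 21, 28, 30, 37, 39; that makes 10.

10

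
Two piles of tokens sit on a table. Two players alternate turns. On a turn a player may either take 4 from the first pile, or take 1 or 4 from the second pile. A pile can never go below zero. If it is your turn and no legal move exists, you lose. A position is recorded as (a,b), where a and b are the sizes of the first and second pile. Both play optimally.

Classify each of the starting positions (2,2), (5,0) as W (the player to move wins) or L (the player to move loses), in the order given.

(2,2): L, (5,0): W

Work bottom-up. With no move the player to move loses. Otherwise the position is W if at least one move leads to an L position for the opponent, and L if every move leads to a W.
No move ever increases a pile, so every position that can arise here has a ≤ 5 and b ≤ 2; it is enough to label the cells with 0 ≤ a ≤ 5 and 0 ≤ b ≤ 2.
Every move lowers a or b (never raises either), so fill the grid row by row in increasing a, and left to right within a row: each cell's successors are then already labelled.
      b=0  b=1  b=2
a=0:    L    W    L
a=1:    L    W    L
a=2:    L    W    L
a=3:    L    W    L
a=4:    W    L    W
a=5:    W    L    W
Cells with no legal move (terminal, hence L): (0,0), (1,0), (2,0), (3,0).
The remaining L cells, each justified by listing all of its moves:
(0,2): →(0,1)(W) only, which is W, so L
(1,2): →(1,1)(W) only, which is W, so L
(2,2): →(2,1)(W) only, which is W, so L
(3,2): →(3,1)(W) only, which is W, so L
(4,1): →(0,1)(W), (4,0)(W) — all W, so L
(5,1): →(1,1)(W), (5,0)(W) — all W, so L
Every other cell has at least one move into one of the L cells above, so it is W.
(2,2): one of the L cells justified above, so L
(5,0): the move to (1,0) reaches an L cell, so W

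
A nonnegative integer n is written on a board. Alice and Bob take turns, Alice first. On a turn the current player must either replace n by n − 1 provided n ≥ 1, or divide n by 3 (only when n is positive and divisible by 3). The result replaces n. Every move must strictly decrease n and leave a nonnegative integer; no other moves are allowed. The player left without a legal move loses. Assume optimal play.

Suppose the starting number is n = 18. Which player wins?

Build the W/L table. Terminal = L. A non-terminal position is W if it has a move to some L; otherwise it is L.
n=0: no move → L
n=1: →0(L), so W
n=2: →1(W) only, which is W, so L
n=3: →2(L), so W
n=4: →3(W) only, which is W, so L
n=5: →4(L), so W
n=6: →2(L), so W
n=7: →6(W) only, which is W, so L
n=8: →7(L), so W
n=9: →3(W), 8(W) — all W, so L
n=10: →9(L), so W
n=11: →10(W) only, which is W, so L
n=12: →4(L), so W
n=13: →12(W) only, which is W, so L
n=14: →13(L), so W
n=15: →5(W), 14(W) — all W, so L
n=16: →15(L), so W
n=17: →16(W) only, which is W, so L
n=18: →17(L), so W
From 18 Alice can move to 17, reaching an L position.

Alice wins.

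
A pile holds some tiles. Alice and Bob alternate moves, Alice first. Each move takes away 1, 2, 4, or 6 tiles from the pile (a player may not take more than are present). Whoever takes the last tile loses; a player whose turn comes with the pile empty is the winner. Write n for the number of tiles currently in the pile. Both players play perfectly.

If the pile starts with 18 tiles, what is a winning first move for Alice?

Classify positions by backward induction: terminal positions (no move available) are W. From any other position, the mover wins iff some move reaches an L.
n=0: no move; the opponent has just taken the last tile and therefore loses → W
n=1: only reaches 0(W), which is W → L
n=2: reaches L-position 1 → W
n=3: reaches L-position 1 → W
n=4: only reaches 3(W), 2(W), 0(W), all W → L
n=5: reaches L-position 4 → W
n=6: reaches L-position 4 → W
n=7: reaches L-position 1 → W
n=8: reaches L-position 4 → W
n=9: only reaches 8(W), 7(W), 5(W), 3(W), all W → L
n=10: reaches L-position 9 → W
n=11: reaches L-position 9 → W
n=12: only reaches 11(W), 10(W), 8(W), 6(W), all W → L
n=13: reaches L-position 12 → W
n=14: reaches L-position 12 → W
n=15: reaches L-position 9 → W
n=16: reaches L-position 12 → W
n=17: only reaches 16(W), 15(W), 13(W), 11(W), all W → L
n=18: reaches L-position 17 → W
From 18, the L positions reachable in one move are: 17, 12. Any move reaching one of these is winning.

Remove 1, leaving 17.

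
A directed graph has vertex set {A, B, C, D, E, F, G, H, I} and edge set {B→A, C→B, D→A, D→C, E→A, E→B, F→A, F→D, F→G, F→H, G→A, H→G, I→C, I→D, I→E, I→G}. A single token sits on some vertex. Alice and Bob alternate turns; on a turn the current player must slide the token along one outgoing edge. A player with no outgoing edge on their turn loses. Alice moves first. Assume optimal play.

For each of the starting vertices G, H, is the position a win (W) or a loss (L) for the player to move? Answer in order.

Use the standard recursion: the mover loses at a terminal position; elsewhere, the mover wins exactly when some move hands the opponent an L position.
Every edge goes from a vertex to one that appears earlier in the order A, B, C, G, E, H, D, I, F, so processing vertices in that order labels each vertex after all of its successors.
A: no outgoing edge → L
B: can move to A, which is L ⇒ W
C: the only move is to B(W), a W ⇒ L
G: can move to A, which is L ⇒ W
E: can move to A, which is L ⇒ W
H: the only move is to G(W), a W ⇒ L
D: can move to C, which is L ⇒ W
I: can move to C, which is L ⇒ W
F: can move to H, which is L ⇒ W

G: W, H: L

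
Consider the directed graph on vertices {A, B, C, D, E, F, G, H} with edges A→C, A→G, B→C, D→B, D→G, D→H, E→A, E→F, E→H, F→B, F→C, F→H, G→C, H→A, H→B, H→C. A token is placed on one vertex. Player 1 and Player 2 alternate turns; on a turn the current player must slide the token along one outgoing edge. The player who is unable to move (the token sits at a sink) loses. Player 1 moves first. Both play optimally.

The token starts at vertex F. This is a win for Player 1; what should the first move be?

Build the W/L table. Terminal = L. A non-terminal position is W if it has a move to some L; otherwise it is L.
Every edge goes from a vertex to one that appears earlier in the order C, B, G, A, H, D, F, E, so processing vertices in that order labels each vertex after all of its successors.
C: no outgoing edge → L
B: reaches L-position C → W
G: reaches L-position C → W
A: reaches L-position C → W
H: reaches L-position C → W
D: only reaches H(W), G(W), B(W), all W → L
F: reaches L-position C → W
E: only reaches F(W), H(W), A(W), all W → L
From F, the L positions reachable in one move are: C.

Move to C.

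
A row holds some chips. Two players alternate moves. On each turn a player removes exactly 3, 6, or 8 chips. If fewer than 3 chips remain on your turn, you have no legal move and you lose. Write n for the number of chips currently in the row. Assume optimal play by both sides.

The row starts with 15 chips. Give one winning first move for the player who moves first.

Compute win/loss labels from the base case upward. A position with no move is L. Any other position is W if it can reach an L in one move, else L.
n=0: no move → L
n=1: no move → L
n=2: no move → L
n=3: can move to 0, which is L ⇒ W
n=4: can move to 1, which is L ⇒ W
n=5: can move to 2, which is L ⇒ W
n=6: can move to 0, which is L ⇒ W
n=7: can move to 1, which is L ⇒ W
n=8: can move to 2, which is L ⇒ W
n=9: can move to 1, which is L ⇒ W
n=10: can move to 2, which is L ⇒ W
n=11: moves to 8(W), 5(W), 3(W); every one is W ⇒ L
n=12: moves to 9(W), 6(W), 4(W); every one is W ⇒ L
n=13: moves to 10(W), 7(W), 5(W); every one is W ⇒ L
n=14: can move to 11, which is L ⇒ W
n=15: can move to 12, which is L ⇒ W
From 15, the L positions reachable in one move are: 12.

Remove 3, leaving 12.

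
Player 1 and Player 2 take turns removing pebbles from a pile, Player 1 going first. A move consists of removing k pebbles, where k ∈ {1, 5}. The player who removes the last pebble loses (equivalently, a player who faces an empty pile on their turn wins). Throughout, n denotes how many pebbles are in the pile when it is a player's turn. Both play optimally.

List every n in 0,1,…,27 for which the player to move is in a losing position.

Build the W/L table. Terminal = W. A non-terminal position is W if it has a move to some L; otherwise it is L.
n=0: no move; the opponent has just taken the last pebble and therefore loses → W
n=1: L (sole option 0(W) is W)
n=2: W (go to 1, an L position)
n=3: L (sole option 2(W) is W)
n=4: W (go to 3, an L position)
n=5: L (options 4(W), 0(W) are all W)
n=6: W (go to 5, an L position)
n=7: L (options 6(W), 2(W) are all W)
n=8: W (go to 7, an L position)
n=9: L (options 8(W), 4(W) are all W)
n=10: W (go to 9, an L position)
n=11: L (options 10(W), 6(W) are all W)
n=12: W (go to 11, an L position)
n=13: L (options 12(W), 8(W) are all W)
n=14: W (go to 13, an L position)
n=15: L (options 14(W), 10(W) are all W)
n=16: W (go to 15, an L position)
n=17: L (options 16(W), 12(W) are all W)
n=18: W (go to 17, an L position)
n=19: L (options 18(W), 14(W) are all W)
n=20: W (go to 19, an L position)
n=21: L (options 20(W), 16(W) are all W)
n=22: W (go to 21, an L position)
n=23: L (options 22(W), 18(W) are all W)
n=24: W (go to 23, an L position)
n=25: L (options 24(W), 20(W) are all W)
n=26: W (go to 25, an L position)
n=27: L (options 26(W), 22(W) are all W)
The losing starting values of n are exactly the entries labelled L in this table (14 of them).

1, 3, 5, 7, 9, 11, 13, 15, 17, 19, 21, 23, 25, 27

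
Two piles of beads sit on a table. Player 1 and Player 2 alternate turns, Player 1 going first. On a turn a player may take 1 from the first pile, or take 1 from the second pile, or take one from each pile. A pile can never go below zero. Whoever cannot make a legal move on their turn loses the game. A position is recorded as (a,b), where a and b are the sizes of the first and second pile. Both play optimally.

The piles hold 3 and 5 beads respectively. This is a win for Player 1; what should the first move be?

Move to (2,4).

Compute win/loss labels from the base case upward. A position with no move is L. Any other position is W if it can reach an L in one move, else L.
No move ever increases a pile, so every position that can arise here has a ≤ 3 and b ≤ 5; it is enough to label the cells with 0 ≤ a ≤ 3 and 0 ≤ b ≤ 5.
Every move lowers a or b (never raises either), so fill the grid row by row in increasing a, and left to right within a row: each cell's successors are then already labelled.
      b=0  b=1  b=2  b=3  b=4  b=5
a=0:    L    W    L    W    L    W
a=1:    W    W    W    W    W    W
a=2:    L    W    L    W    L    W
a=3:    W    W    W    W    W    W
Cells with no legal move (terminal, hence L): (0,0).
The remaining L cells, each justified by listing all of its moves:
(0,2): L (sole option (0,1)(W) is W)
(0,4): L (sole option (0,3)(W) is W)
(2,0): L (sole option (1,0)(W) is W)
(2,2): L (options (1,2)(W), (2,1)(W), (1,1)(W) are all W)
(2,4): L (options (1,4)(W), (2,3)(W), (1,3)(W) are all W)
Every other cell has at least one move into one of the L cells above, so it is W.
From (3,5), the L positions reachable in one move are: (2,4).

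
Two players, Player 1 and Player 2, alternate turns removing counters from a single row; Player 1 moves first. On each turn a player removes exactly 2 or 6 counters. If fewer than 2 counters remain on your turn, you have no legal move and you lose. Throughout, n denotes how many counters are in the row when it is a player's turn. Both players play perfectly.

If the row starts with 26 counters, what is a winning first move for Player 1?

Remove 2, leaving 24.

Classify positions by backward induction: terminal positions (no move available) are L. From any other position, the mover wins iff some move reaches an L.
n=0: no move → L
n=1: no move → L
n=2: W (go to 0, an L position)
n=3: W (go to 1, an L position)
n=4: L (sole option 2(W) is W)
n=5: L (sole option 3(W) is W)
n=6: W (go to 4, an L position)
n=7: W (go to 5, an L position)
n=8: L (options 6(W), 2(W) are all W)
n=9: L (options 7(W), 3(W) are all W)
n=10: W (go to 8, an L position)
n=11: W (go to 9, an L position)
n=12: L (options 10(W), 6(W) are all W)
n=13: L (options 11(W), 7(W) are all W)
n=14: W (go to 12, an L position)
n=15: W (go to 13, an L position)
n=16: L (options 14(W), 10(W) are all W)
n=17: L (options 15(W), 11(W) are all W)
n=18: W (go to 16, an L position)
n=19: W (go to 17, an L position)
n=20: L (options 18(W), 14(W) are all W)
n=21: L (options 19(W), 15(W) are all W)
n=22: W (go to 20, an L position)
n=23: W (go to 21, an L position)
n=24: L (options 22(W), 18(W) are all W)
n=25: L (options 23(W), 19(W) are all W)
n=26: W (go to 24, an L position)
From 26, the L positions reachable in one move are: 24, 20. Any move reaching one of these is winning.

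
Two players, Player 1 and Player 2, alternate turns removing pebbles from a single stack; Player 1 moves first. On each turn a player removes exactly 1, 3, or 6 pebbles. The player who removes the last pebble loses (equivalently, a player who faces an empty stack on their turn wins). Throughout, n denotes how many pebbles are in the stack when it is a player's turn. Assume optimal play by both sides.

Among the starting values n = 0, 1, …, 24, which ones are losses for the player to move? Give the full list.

Positions with no move are W. A position that does have a move is losing for the player to move precisely when every available move leads to a winning position for the opponent. Fill in the labels:
n=0: no move; the opponent has just taken the last pebble and therefore loses → W
n=1: →0(W) only, which is W, so L
n=2: →1(L), so W
n=3: →2(W), 0(W) — all W, so L
n=4: →3(L), so W
n=5: →4(W), 2(W) — all W, so L
n=6: →5(L), so W
n=7: →1(L), so W
n=8: →5(L), so W
n=9: →3(L), so W
n=10: →9(W), 7(W), 4(W) — all W, so L
n=11: →10(L), so W
n=12: →11(W), 9(W), 6(W) — all W, so L
n=13: →12(L), so W
n=14: →13(W), 11(W), 8(W) — all W, so L
n=15: →14(L), so W
n=16: →10(L), so W
n=17: →14(L), so W
n=18: →12(L), so W
n=19: →18(W), 16(W), 13(W) — all W, so L
n=20: →19(L), so W
n=21: →20(W), 18(W), 15(W) — all W, so L
n=22: →21(L), so W
n=23: →22(W), 20(W), 17(W) — all W, so L
n=24: →23(L), so W
The losing starting values of n are exactly the entries labelled L in this table (9 of them).

1, 3, 5, 10, 12, 14, 19, 21, 23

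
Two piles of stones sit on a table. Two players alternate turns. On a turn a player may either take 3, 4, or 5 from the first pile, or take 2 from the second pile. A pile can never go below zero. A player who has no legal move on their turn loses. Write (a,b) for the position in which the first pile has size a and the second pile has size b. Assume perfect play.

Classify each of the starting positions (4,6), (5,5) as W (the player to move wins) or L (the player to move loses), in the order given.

(4,6): L, (5,5): W

Work bottom-up. With no move the player to move loses. Otherwise the position is W if at least one move leads to an L position for the opponent, and L if every move leads to a W.
No move ever increases a pile, so every position that can arise here has a ≤ 5 and b ≤ 6; it is enough to label the cells with 0 ≤ a ≤ 5 and 0 ≤ b ≤ 6.
Every move lowers a or b (never raises either), so fill the grid row by row in increasing a, and left to right within a row: each cell's successors are then already labelled.
      b=0  b=1  b=2  b=3  b=4  b=5  b=6
a=0:    L    L    W    W    L    L    W
a=1:    L    L    W    W    L    L    W
a=2:    L    L    W    W    L    L    W
a=3:    W    W    L    L    W    W    L
a=4:    W    W    L    L    W    W    L
a=5:    W    W    L    L    W    W    L
Cells with no legal move (terminal, hence L): (0,0), (0,1), (1,0), (1,1), (2,0), (2,1).
The remaining L cells, each justified by listing all of its moves:
(0,4): →(0,2)(W) only, which is W, so L
(0,5): →(0,3)(W) only, which is W, so L
(1,4): →(1,2)(W) only, which is W, so L
(1,5): →(1,3)(W) only, which is W, so L
(2,4): →(2,2)(W) only, which is W, so L
(2,5): →(2,3)(W) only, which is W, so L
(3,2): →(0,2)(W), (3,0)(W) — all W, so L
(3,3): →(0,3)(W), (3,1)(W) — all W, so L
(3,6): →(0,6)(W), (3,4)(W) — all W, so L
(4,2): →(1,2)(W), (0,2)(W), (4,0)(W) — all W, so L
(4,3): →(1,3)(W), (0,3)(W), (4,1)(W) — all W, so L
(4,6): →(1,6)(W), (0,6)(W), (4,4)(W) — all W, so L
(5,2): →(2,2)(W), (1,2)(W), (0,2)(W), (5,0)(W) — all W, so L
(5,3): →(2,3)(W), (1,3)(W), (0,3)(W), (5,1)(W) — all W, so L
(5,6): →(2,6)(W), (1,6)(W), (0,6)(W), (5,4)(W) — all W, so L
Every other cell has at least one move into one of the L cells above, so it is W.
(4,6): one of the L cells justified above, so L
(5,5): the move to (2,5) reaches an L cell, so W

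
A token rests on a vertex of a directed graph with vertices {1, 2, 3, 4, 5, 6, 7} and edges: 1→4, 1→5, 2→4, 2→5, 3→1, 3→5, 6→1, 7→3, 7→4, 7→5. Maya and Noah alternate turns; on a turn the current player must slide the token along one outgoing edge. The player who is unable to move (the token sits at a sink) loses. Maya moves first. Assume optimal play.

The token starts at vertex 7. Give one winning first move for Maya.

Move to 5.

Compute win/loss labels from the base case upward. A position with no move is L. Any other position is W if it can reach an L in one move, else L.
Every edge goes from a vertex to one that appears earlier in the order 4, 5, 1, 6, 3, 7, 2, so processing vertices in that order labels each vertex after all of its successors.
4: no outgoing edge → L
5: no outgoing edge → L
1: W (go to 5, an L position)
6: L (sole option 1(W) is W)
3: W (go to 5, an L position)
7: W (go to 5, an L position)
2: W (go to 5, an L position)
From 7, the L positions reachable in one move are: 5, 4. Any move reaching one of these is winning.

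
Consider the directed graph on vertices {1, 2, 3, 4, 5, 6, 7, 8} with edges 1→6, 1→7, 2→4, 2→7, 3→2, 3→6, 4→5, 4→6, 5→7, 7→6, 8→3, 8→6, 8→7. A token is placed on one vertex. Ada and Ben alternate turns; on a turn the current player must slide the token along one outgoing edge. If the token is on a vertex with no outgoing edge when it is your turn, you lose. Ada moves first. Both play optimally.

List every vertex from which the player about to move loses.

2, 5, 6

Compute win/loss labels from the base case upward. A position with no move is L. Any other position is W if it can reach an L in one move, else L.
Every edge goes from a vertex to one that appears earlier in the order 6, 7, 5, 1, 4, 2, 3, 8, so processing vertices in that order labels each vertex after all of its successors.
6: no outgoing edge → L
7: W (go to 6, an L position)
5: L (sole option 7(W) is W)
1: W (go to 6, an L position)
4: W (go to 5, an L position)
2: L (options 4(W), 7(W) are all W)
3: W (go to 2, an L position)
8: W (go to 6, an L position)
Reading off the rows marked L gives the requested list; there are 3 such vertices.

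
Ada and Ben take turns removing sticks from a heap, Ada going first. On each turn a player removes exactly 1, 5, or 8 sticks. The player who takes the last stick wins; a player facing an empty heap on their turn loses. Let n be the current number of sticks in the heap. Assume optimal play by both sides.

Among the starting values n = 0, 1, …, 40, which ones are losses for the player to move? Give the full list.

Work bottom-up. With no move the player to move loses. Otherwise the position is W if at least one move leads to an L position for the opponent, and L if every move leads to a W.
n=0: no move → L
n=1: →0(L), so W
n=2: →1(W) only, which is W, so L
n=3: →2(L), so W
n=4: →3(W) only, which is W, so L
n=5: →4(L), so W
n=6: →5(W), 1(W) — all W, so L
n=7: →6(L), so W
n=8: →0(L), so W
n=9: →4(L), so W
n=10: →2(L), so W
n=11: →6(L), so W
n=12: →4(L), so W
n=13: →12(W), 8(W), 5(W) — all W, so L
n=14: →13(L), so W
n=15: →14(W), 10(W), 7(W) — all W, so L
n=16: →15(L), so W
n=17: →16(W), 12(W), 9(W) — all W, so L
n=18: →17(L), so W
n=19: →18(W), 14(W), 11(W) — all W, so L
n=20: →19(L), so W
n=21: →13(L), so W
n=22: →17(L), so W
n=23: →15(L), so W
n=24: →19(L), so W
n=25: →17(L), so W
n=26: →25(W), 21(W), 18(W) — all W, so L
n=27: →26(L), so W
n=28: →27(W), 23(W), 20(W) — all W, so L
n=29: →28(L), so W
n=30: →29(W), 25(W), 22(W) — all W, so L
n=31: →30(L), so W
n=32: →31(W), 27(W), 24(W) — all W, so L
n=33: →32(L), so W
n=34: →26(L), so W
n=35: →30(L), so W
n=36: →28(L), so W
n=37: →32(L), so W
n=38: →30(L), so W
n=39: →38(W), 34(W), 31(W) — all W, so L
n=40: →39(L), so W
The losing starting values of n are exactly the entries labelled L in this table (13 of them).

0, 2, 4, 6, 13, 15, 17, 19, 26, 28, 30, 32, 39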